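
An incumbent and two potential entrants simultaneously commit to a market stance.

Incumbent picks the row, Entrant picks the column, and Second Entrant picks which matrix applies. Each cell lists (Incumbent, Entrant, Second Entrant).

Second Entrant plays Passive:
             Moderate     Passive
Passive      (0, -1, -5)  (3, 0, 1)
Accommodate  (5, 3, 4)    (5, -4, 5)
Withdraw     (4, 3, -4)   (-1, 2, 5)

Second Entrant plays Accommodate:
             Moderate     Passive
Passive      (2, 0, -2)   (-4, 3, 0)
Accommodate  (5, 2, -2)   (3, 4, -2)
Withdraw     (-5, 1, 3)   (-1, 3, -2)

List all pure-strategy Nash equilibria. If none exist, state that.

Mark each player's best response to every combination of opponents' strategies; a profile where every player is best-responding is a pure Nash equilibrium.
Incumbent against (Moderate, Passive): payoffs 0, 5, 4 → best response Accommodate.
Incumbent against (Moderate, Accommodate): payoffs 2, 5, -5 → best response Accommodate.
Incumbent against (Passive, Passive): payoffs 3, 5, -1 → best response Accommodate.
Incumbent against (Passive, Accommodate): payoffs -4, 3, -1 → best response Accommodate.
Entrant against (Passive, Passive): payoffs -1, 0 → best response Passive.
Entrant against (Passive, Accommodate): payoffs 0, 3 → best response Passive.
Entrant against (Accommodate, Passive): payoffs 3, -4 → best response Moderate.
Entrant against (Accommodate, Accommodate): payoffs 2, 4 → best response Passive.
Entrant against (Withdraw, Passive): payoffs 3, 2 → best response Moderate.
Entrant against (Withdraw, Accommodate): payoffs 1, 3 → best response Passive.
Second Entrant against (Passive, Moderate): payoffs -5, -2 → best response Accommodate.
Second Entrant against (Passive, Passive): payoffs 1, 0 → best response Passive.
Second Entrant against (Accommodate, Moderate): payoffs 4, -2 → best response Passive.
Second Entrant against (Accommodate, Passive): payoffs 5, -2 → best response Passive.
Second Entrant against (Withdraw, Moderate): payoffs -4, 3 → best response Accommodate.
Second Entrant against (Withdraw, Passive): payoffs 5, -2 → best response Passive.
Mutual best responses: (Accommodate, Moderate, Passive).

(Accommodate, Moderate, Passive)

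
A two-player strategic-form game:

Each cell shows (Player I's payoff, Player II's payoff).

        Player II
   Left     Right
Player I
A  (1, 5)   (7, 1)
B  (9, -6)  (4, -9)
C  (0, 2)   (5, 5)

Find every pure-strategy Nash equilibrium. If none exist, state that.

(A, Left): Player I can switch to B (1 → 9). Not NE.
(A, Right): Player II can switch to Left (1 → 5). Not NE.
(B, Left): Player I gets 9, best alternative 1; Player II gets -6, best alternative -9. No profitable deviation — NE.
(B, Right): Player I can switch to A (4 → 7). Not NE.
(C, Left): Player I can switch to A (0 → 1). Not NE.
(C, Right): Player I can switch to A (5 → 7). Not NE.

(B, Left)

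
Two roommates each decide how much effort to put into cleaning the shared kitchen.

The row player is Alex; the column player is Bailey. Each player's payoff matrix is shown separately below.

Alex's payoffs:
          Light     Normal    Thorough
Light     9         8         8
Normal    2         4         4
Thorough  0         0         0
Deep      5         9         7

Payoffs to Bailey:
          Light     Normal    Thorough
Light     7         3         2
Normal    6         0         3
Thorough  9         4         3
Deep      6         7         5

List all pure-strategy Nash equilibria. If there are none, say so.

For each player, find the best response to each opponent profile; mutual best responses are the pure NE.
Alex against Light: payoffs 9, 2, 0, 5 → best response Light.
Alex against Normal: payoffs 8, 4, 0, 9 → best response Deep.
Alex against Thorough: payoffs 8, 4, 0, 7 → best response Light.
Bailey against Light: payoffs 7, 3, 2 → best response Light.
Bailey against Normal: payoffs 6, 0, 3 → best response Light.
Bailey against Thorough: payoffs 9, 4, 3 → best response Light.
Bailey against Deep: payoffs 6, 7, 5 → best response Normal.
Mutual best responses: (Light, Light); (Deep, Normal).

Pure-strategy Nash equilibria: (Light, Light); (Deep, Normal)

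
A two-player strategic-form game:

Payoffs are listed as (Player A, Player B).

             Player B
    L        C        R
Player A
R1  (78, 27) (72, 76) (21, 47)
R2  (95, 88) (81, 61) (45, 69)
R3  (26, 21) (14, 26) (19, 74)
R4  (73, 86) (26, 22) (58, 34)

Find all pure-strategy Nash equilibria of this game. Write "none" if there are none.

Player A against L: payoffs 78, 95, 26, 73 → best response R2.
Player A against C: payoffs 72, 81, 14, 26 → best response R2.
Player A against R: payoffs 21, 45, 19, 58 → best response R4.
Player B against R1: payoffs 27, 76, 47 → best response C.
Player B against R2: payoffs 88, 61, 69 → best response L.
Player B against R3: payoffs 21, 26, 74 → best response R.
Player B against R4: payoffs 86, 22, 34 → best response L.
Mutual best responses: (R2, L).

Pure NE: (R2, L)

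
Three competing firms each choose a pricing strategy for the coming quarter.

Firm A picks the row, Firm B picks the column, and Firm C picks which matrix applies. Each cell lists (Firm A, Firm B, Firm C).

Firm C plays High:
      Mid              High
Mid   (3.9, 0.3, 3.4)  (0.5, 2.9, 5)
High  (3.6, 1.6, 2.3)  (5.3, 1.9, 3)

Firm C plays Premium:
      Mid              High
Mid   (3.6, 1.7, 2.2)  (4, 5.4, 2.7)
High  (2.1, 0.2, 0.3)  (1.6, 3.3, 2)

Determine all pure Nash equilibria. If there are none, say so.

Mark each player's best response to every combination of opponents' strategies; a profile where every player is best-responding is a pure Nash equilibrium.
Firm A against (Mid, High): payoffs 3.9, 3.6 → best response Mid.
Firm A against (Mid, Premium): payoffs 3.6, 2.1 → best response Mid.
Firm A against (High, High): payoffs 0.5, 5.3 → best response High.
Firm A against (High, Premium): payoffs 4, 1.6 → best response Mid.
Firm B against (Mid, High): payoffs 0.3, 2.9 → best response High.
Firm B against (Mid, Premium): payoffs 1.7, 5.4 → best response High.
Firm B against (High, High): payoffs 1.6, 1.9 → best response High.
Firm B against (High, Premium): payoffs 0.2, 3.3 → best response High.
Firm C against (Mid, Mid): payoffs 3.4, 2.2 → best response High.
Firm C against (Mid, High): payoffs 5, 2.7 → best response High.
Firm C against (High, Mid): payoffs 2.3, 0.3 → best response High.
Firm C against (High, High): payoffs 3, 2 → best response High.
Mutual best responses: (High, High, High).

Pure NE: (High, High, High)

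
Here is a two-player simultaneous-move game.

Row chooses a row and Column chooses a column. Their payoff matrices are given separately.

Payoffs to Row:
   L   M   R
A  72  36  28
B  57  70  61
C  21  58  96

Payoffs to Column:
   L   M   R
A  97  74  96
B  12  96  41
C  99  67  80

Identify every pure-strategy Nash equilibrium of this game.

The pure Nash equilibria are (A, L), (B, M).

(A, L): Row gets 72, best alternative 57; Column gets 97, best alternative 96. No profitable deviation — NE.
(A, M): Row can switch to B (36 → 70). Not NE.
(A, R): Row can switch to B (28 → 61). Not NE.
(B, L): Row can switch to A (57 → 72). Not NE.
(B, M): Row gets 70, best alternative 58; Column gets 96, best alternative 41. No profitable deviation — NE.
(B, R): Row can switch to C (61 → 96). Not NE.
(C, L): Row can switch to A (21 → 72). Not NE.
(C, M): Row can switch to B (58 → 70). Not NE.
(C, R): Column can switch to L (80 → 99). Not NE.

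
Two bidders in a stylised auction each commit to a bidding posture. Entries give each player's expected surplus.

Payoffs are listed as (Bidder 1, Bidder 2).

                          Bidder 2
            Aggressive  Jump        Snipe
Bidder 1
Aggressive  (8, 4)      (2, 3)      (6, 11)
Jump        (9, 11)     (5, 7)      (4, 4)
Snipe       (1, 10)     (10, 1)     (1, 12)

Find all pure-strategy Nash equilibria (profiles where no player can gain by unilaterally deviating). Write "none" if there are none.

For each player, find the best response to each opponent profile; mutual best responses are the pure NE.
Bidder 1 against Aggressive: payoffs 8, 9, 1 → best response Jump.
Bidder 1 against Jump: payoffs 2, 5, 10 → best response Snipe.
Bidder 1 against Snipe: payoffs 6, 4, 1 → best response Aggressive.
Bidder 2 against Aggressive: payoffs 4, 3, 11 → best response Snipe.
Bidder 2 against Jump: payoffs 11, 7, 4 → best response Aggressive.
Bidder 2 against Snipe: payoffs 10, 1, 12 → best response Snipe.
Mutual best responses: (Aggressive, Snipe); (Jump, Aggressive).

(Aggressive, Snipe), (Jump, Aggressive)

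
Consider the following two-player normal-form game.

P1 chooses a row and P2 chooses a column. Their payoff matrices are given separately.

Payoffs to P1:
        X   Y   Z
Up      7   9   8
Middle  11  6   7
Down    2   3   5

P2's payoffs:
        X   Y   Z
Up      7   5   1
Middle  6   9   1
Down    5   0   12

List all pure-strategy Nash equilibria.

P1 against X: payoffs 7, 11, 2 → best response Middle.
P1 against Y: payoffs 9, 6, 3 → best response Up.
P1 against Z: payoffs 8, 7, 5 → best response Up.
P2 against Up: payoffs 7, 5, 1 → best response X.
P2 against Middle: payoffs 6, 9, 1 → best response Y.
P2 against Down: payoffs 5, 0, 12 → best response Z.
No profile is a mutual best response for all players.

none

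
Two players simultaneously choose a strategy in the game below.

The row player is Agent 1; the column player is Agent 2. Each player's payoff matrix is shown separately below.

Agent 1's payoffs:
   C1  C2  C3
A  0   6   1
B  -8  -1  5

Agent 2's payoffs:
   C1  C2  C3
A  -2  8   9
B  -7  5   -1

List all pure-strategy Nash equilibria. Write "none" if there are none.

Agent 1 against C1: payoffs 0, -8 → best response A.
Agent 1 against C2: payoffs 6, -1 → best response A.
Agent 1 against C3: payoffs 1, 5 → best response B.
Agent 2 against A: payoffs -2, 8, 9 → best response C3.
Agent 2 against B: payoffs -7, 5, -1 → best response C2.
No profile is a mutual best response for all players.

There is no pure-strategy Nash equilibrium.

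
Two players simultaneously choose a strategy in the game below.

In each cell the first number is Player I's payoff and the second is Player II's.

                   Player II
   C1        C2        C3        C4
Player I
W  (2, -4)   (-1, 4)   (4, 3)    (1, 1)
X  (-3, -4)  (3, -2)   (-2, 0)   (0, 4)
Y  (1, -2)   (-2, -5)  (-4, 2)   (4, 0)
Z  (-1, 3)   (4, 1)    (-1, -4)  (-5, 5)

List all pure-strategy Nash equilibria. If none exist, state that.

Player I against C1: payoffs 2, -3, 1, -1 → best response W.
Player I against C2: payoffs -1, 3, -2, 4 → best response Z.
Player I against C3: payoffs 4, -2, -4, -1 → best response W.
Player I against C4: payoffs 1, 0, 4, -5 → best response Y.
Player II against W: payoffs -4, 4, 3, 1 → best response C2.
Player II against X: payoffs -4, -2, 0, 4 → best response C4.
Player II against Y: payoffs -2, -5, 2, 0 → best response C3.
Player II against Z: payoffs 3, 1, -4, 5 → best response C4.
No profile is a mutual best response for all players.

No pure-strategy Nash equilibrium.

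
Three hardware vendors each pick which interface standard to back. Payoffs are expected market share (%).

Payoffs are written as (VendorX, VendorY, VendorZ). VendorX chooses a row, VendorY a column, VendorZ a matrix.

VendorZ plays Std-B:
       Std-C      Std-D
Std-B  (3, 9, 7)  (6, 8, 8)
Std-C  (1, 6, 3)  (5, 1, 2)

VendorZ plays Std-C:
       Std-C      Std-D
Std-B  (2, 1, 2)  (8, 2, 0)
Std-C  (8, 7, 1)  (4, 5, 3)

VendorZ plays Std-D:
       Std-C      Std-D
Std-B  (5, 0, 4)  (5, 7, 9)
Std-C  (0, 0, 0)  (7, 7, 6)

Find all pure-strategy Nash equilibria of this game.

The pure Nash equilibria are (Std-B, Std-C, Std-B) and (Std-C, Std-D, Std-D).

Check each profile: it is a Nash equilibrium iff no player can strictly gain by switching unilaterally.
(Std-B, Std-C, Std-B): VendorX gets 3, best alternative 1; VendorY gets 9, best alternative 8; VendorZ gets 7, best alternative 4. No profitable deviation — NE.
(Std-B, Std-C, Std-C): VendorX can switch to Std-C (2 → 8). Not NE.
(Std-B, Std-C, Std-D): VendorY can switch to Std-D (0 → 7). Not NE.
(Std-B, Std-D, Std-B): VendorY can switch to Std-C (8 → 9). Not NE.
(Std-B, Std-D, Std-C): VendorZ can switch to Std-B (0 → 8). Not NE.
(Std-B, Std-D, Std-D): VendorX can switch to Std-C (5 → 7). Not NE.
(Std-C, Std-C, Std-B): VendorX can switch to Std-B (1 → 3). Not NE.
(Std-C, Std-C, Std-C): VendorZ can switch to Std-B (1 → 3). Not NE.
(Std-C, Std-C, Std-D): VendorX can switch to Std-B (0 → 5). Not NE.
(Std-C, Std-D, Std-D): VendorX gets 7, best alternative 5; VendorY gets 7, best alternative 0; VendorZ gets 6, best alternative 3. No profitable deviation — NE.
(The remaining 2 profiles each have a profitable deviation by the same check.)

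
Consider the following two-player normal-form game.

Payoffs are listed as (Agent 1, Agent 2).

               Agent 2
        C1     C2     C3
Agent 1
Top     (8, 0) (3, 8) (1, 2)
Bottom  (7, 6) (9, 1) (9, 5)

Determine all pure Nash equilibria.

Mark each player's best response to every combination of opponents' strategies; a profile where every player is best-responding is a pure Nash equilibrium.
Agent 1 against C1: payoffs 8, 7 → best response Top.
Agent 1 against C2: payoffs 3, 9 → best response Bottom.
Agent 1 against C3: payoffs 1, 9 → best response Bottom.
Agent 2 against Top: payoffs 0, 8, 2 → best response C2.
Agent 2 against Bottom: payoffs 6, 1, 5 → best response C1.
No profile is a mutual best response for all players.

This game has no pure Nash equilibrium.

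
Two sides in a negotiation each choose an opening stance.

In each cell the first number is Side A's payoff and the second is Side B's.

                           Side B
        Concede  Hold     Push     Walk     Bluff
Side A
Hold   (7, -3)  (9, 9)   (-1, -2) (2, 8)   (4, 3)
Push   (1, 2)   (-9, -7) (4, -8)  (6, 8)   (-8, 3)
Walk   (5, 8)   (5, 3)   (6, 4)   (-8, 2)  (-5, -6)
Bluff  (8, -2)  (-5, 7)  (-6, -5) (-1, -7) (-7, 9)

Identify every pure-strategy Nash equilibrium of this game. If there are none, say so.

Mark each player's best response to every combination of opponents' strategies; a profile where every player is best-responding is a pure Nash equilibrium.
Side A against Concede: payoffs 7, 1, 5, 8 → best response Bluff.
Side A against Hold: payoffs 9, -9, 5, -5 → best response Hold.
Side A against Push: payoffs -1, 4, 6, -6 → best response Walk.
Side A against Walk: payoffs 2, 6, -8, -1 → best response Push.
Side A against Bluff: payoffs 4, -8, -5, -7 → best response Hold.
Side B against Hold: payoffs -3, 9, -2, 8, 3 → best response Hold.
Side B against Push: payoffs 2, -7, -8, 8, 3 → best response Walk.
Side B against Walk: payoffs 8, 3, 4, 2, -6 → best response Concede.
Side B against Bluff: payoffs -2, 7, -5, -7, 9 → best response Bluff.
Mutual best responses: (Hold, Hold); (Push, Walk).

The pure Nash equilibria are (Hold, Hold), (Push, Walk).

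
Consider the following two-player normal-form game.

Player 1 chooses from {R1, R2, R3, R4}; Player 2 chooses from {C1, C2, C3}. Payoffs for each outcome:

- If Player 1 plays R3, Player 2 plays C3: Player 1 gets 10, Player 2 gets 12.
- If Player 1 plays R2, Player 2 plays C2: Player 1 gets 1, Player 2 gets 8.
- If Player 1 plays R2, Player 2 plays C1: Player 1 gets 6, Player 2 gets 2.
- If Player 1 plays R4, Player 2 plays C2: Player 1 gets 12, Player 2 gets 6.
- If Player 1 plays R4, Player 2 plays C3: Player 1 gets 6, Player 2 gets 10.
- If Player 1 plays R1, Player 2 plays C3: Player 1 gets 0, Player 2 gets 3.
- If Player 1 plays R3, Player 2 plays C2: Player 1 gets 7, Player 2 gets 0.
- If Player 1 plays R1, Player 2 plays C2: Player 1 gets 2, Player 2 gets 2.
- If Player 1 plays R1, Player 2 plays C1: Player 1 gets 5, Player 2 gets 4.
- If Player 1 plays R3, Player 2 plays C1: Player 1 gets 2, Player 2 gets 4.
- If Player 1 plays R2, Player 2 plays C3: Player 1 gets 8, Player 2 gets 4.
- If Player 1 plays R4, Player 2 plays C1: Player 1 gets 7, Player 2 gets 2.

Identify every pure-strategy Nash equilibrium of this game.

(R1, C1): Player 1 can switch to R2 (5 → 6). Not NE.
(R1, C2): Player 1 can switch to R3 (2 → 7). Not NE.
(R1, C3): Player 1 can switch to R2 (0 → 8). Not NE.
(R2, C1): Player 1 can switch to R4 (6 → 7). Not NE.
(R2, C2): Player 1 can switch to R1 (1 → 2). Not NE.
(R2, C3): Player 1 can switch to R3 (8 → 10). Not NE.
(R3, C1): Player 1 can switch to R1 (2 → 5). Not NE.
(R3, C2): Player 1 can switch to R4 (7 → 12). Not NE.
(R3, C3): Player 1 gets 10, best alternative 8; Player 2 gets 12, best alternative 4. No profitable deviation — NE.
(The remaining 3 profiles each have a profitable deviation by the same check.)

Pure NE: (R3, C3)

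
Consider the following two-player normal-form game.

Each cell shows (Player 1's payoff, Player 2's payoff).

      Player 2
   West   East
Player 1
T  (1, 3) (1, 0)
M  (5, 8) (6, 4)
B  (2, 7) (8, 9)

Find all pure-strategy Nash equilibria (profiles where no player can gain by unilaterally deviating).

For each strategy profile, look for a profitable unilateral deviation.
(T, West): Player 1 can switch to M (1 → 5). Not NE.
(T, East): Player 1 can switch to M (1 → 6). Not NE.
(M, West): Player 1 gets 5, best alternative 2; Player 2 gets 8, best alternative 4. No profitable deviation — NE.
(M, East): Player 1 can switch to B (6 → 8). Not NE.
(B, West): Player 1 can switch to M (2 → 5). Not NE.
(B, East): Player 1 gets 8, best alternative 6; Player 2 gets 9, best alternative 7. No profitable deviation — NE.

The pure Nash equilibria are (M, West), (B, East).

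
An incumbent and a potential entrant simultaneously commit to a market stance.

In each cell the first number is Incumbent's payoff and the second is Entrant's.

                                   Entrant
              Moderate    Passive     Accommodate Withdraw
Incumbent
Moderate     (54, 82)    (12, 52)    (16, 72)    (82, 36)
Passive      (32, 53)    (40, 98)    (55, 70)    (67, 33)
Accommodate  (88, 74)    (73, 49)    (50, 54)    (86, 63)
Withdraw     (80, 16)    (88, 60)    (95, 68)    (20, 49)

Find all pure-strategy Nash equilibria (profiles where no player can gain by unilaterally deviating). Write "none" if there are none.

Pure-strategy Nash equilibria: (Accommodate, Moderate); (Withdraw, Accommodate)

Incumbent against Moderate: payoffs 54, 32, 88, 80 → best response Accommodate.
Incumbent against Passive: payoffs 12, 40, 73, 88 → best response Withdraw.
Incumbent against Accommodate: payoffs 16, 55, 50, 95 → best response Withdraw.
Incumbent against Withdraw: payoffs 82, 67, 86, 20 → best response Accommodate.
Entrant against Moderate: payoffs 82, 52, 72, 36 → best response Moderate.
Entrant against Passive: payoffs 53, 98, 70, 33 → best response Passive.
Entrant against Accommodate: payoffs 74, 49, 54, 63 → best response Moderate.
Entrant against Withdraw: payoffs 16, 60, 68, 49 → best response Accommodate.
Mutual best responses: (Accommodate, Moderate); (Withdraw, Accommodate).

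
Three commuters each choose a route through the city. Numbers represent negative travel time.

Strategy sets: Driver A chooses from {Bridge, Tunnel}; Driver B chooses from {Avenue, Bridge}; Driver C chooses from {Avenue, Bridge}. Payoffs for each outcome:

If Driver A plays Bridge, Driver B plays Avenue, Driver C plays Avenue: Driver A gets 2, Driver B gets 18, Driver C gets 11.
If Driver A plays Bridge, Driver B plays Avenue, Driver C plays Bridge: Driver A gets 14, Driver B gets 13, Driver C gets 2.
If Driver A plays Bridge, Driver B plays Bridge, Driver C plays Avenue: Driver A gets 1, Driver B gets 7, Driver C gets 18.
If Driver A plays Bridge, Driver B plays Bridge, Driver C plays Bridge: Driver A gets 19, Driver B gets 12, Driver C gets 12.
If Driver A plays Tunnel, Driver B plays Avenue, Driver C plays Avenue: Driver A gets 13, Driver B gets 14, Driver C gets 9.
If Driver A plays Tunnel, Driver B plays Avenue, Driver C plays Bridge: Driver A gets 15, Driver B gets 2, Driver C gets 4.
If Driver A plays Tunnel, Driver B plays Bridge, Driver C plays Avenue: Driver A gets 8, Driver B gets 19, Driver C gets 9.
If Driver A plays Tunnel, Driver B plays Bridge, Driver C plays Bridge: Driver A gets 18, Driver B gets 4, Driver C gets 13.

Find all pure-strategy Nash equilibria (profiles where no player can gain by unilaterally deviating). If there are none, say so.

For each player, find the best response to each opponent profile; mutual best responses are the pure NE.
Driver A against (Avenue, Avenue): payoffs 2, 13 → best response Tunnel.
Driver A against (Avenue, Bridge): payoffs 14, 15 → best response Tunnel.
Driver A against (Bridge, Avenue): payoffs 1, 8 → best response Tunnel.
Driver A against (Bridge, Bridge): payoffs 19, 18 → best response Bridge.
Driver B against (Bridge, Avenue): payoffs 18, 7 → best response Avenue.
Driver B against (Bridge, Bridge): payoffs 13, 12 → best response Avenue.
Driver B against (Tunnel, Avenue): payoffs 14, 19 → best response Bridge.
Driver B against (Tunnel, Bridge): payoffs 2, 4 → best response Bridge.
Driver C against (Bridge, Avenue): payoffs 11, 2 → best response Avenue.
Driver C against (Bridge, Bridge): payoffs 18, 12 → best response Avenue.
Driver C against (Tunnel, Avenue): payoffs 9, 4 → best response Avenue.
Driver C against (Tunnel, Bridge): payoffs 9, 13 → best response Bridge.
No profile is a mutual best response for all players.

none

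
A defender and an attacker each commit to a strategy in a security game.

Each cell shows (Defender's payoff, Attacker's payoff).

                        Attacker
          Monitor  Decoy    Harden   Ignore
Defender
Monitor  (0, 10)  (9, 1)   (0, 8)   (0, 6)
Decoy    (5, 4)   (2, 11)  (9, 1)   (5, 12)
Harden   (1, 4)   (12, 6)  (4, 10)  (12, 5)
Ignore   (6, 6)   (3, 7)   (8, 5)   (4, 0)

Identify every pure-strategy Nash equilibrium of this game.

This game has no pure Nash equilibrium.

Defender against Monitor: payoffs 0, 5, 1, 6 → best response Ignore.
Defender against Decoy: payoffs 9, 2, 12, 3 → best response Harden.
Defender against Harden: payoffs 0, 9, 4, 8 → best response Decoy.
Defender against Ignore: payoffs 0, 5, 12, 4 → best response Harden.
Attacker against Monitor: payoffs 10, 1, 8, 6 → best response Monitor.
Attacker against Decoy: payoffs 4, 11, 1, 12 → best response Ignore.
Attacker against Harden: payoffs 4, 6, 10, 5 → best response Harden.
Attacker against Ignore: payoffs 6, 7, 5, 0 → best response Decoy.
No profile is a mutual best response for all players.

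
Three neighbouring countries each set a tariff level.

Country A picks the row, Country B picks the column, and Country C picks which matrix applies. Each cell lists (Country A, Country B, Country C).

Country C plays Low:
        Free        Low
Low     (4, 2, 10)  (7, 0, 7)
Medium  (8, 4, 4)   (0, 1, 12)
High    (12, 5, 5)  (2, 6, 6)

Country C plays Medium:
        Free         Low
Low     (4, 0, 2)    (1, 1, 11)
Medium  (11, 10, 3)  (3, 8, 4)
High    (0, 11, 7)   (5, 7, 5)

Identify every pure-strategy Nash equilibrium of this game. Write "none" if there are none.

none

For each player, find the best response to each opponent profile; mutual best responses are the pure NE.
Country A against (Free, Low): payoffs 4, 8, 12 → best response High.
Country A against (Free, Medium): payoffs 4, 11, 0 → best response Medium.
Country A against (Low, Low): payoffs 7, 0, 2 → best response Low.
Country A against (Low, Medium): payoffs 1, 3, 5 → best response High.
Country B against (Low, Low): payoffs 2, 0 → best response Free.
Country B against (Low, Medium): payoffs 0, 1 → best response Low.
Country B against (Medium, Low): payoffs 4, 1 → best response Free.
Country B against (Medium, Medium): payoffs 10, 8 → best response Free.
Country B against (High, Low): payoffs 5, 6 → best response Low.
Country B against (High, Medium): payoffs 11, 7 → best response Free.
Country C against (Low, Free): payoffs 10, 2 → best response Low.
Country C against (Low, Low): payoffs 7, 11 → best response Medium.
Country C against (Medium, Free): payoffs 4, 3 → best response Low.
Country C against (Medium, Low): payoffs 12, 4 → best response Low.
Country C against (High, Free): payoffs 5, 7 → best response Medium.
Country C against (High, Low): payoffs 6, 5 → best response Low.
No profile is a mutual best response for all players.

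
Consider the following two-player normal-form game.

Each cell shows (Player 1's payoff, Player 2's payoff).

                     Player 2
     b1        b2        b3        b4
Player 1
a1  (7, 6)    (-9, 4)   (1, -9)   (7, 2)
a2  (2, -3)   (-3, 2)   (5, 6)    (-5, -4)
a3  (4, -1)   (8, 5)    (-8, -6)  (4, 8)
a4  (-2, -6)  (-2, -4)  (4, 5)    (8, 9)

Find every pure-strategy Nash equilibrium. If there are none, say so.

The pure Nash equilibria are (a1, b1), (a2, b3), (a4, b4).

For each player, find the best response to each opponent profile; mutual best responses are the pure NE.
Player 1 against b1: payoffs 7, 2, 4, -2 → best response a1.
Player 1 against b2: payoffs -9, -3, 8, -2 → best response a3.
Player 1 against b3: payoffs 1, 5, -8, 4 → best response a2.
Player 1 against b4: payoffs 7, -5, 4, 8 → best response a4.
Player 2 against a1: payoffs 6, 4, -9, 2 → best response b1.
Player 2 against a2: payoffs -3, 2, 6, -4 → best response b3.
Player 2 against a3: payoffs -1, 5, -6, 8 → best response b4.
Player 2 against a4: payoffs -6, -4, 5, 9 → best response b4.
Mutual best responses: (a1, b1); (a2, b3); (a4, b4).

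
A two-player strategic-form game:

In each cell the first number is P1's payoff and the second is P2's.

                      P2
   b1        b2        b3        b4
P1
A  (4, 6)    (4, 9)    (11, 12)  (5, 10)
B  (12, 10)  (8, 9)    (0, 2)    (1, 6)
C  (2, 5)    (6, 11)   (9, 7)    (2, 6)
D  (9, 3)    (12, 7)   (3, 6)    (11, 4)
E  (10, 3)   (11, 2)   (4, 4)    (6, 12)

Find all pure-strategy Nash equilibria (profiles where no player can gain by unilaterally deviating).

The pure Nash equilibria are (A, b3); (B, b1); (D, b2).

For each player, find the best response to each opponent profile; mutual best responses are the pure NE.
P1 against b1: payoffs 4, 12, 2, 9, 10 → best response B.
P1 against b2: payoffs 4, 8, 6, 12, 11 → best response D.
P1 against b3: payoffs 11, 0, 9, 3, 4 → best response A.
P1 against b4: payoffs 5, 1, 2, 11, 6 → best response D.
P2 against A: payoffs 6, 9, 12, 10 → best response b3.
P2 against B: payoffs 10, 9, 2, 6 → best response b1.
P2 against C: payoffs 5, 11, 7, 6 → best response b2.
P2 against D: payoffs 3, 7, 6, 4 → best response b2.
P2 against E: payoffs 3, 2, 4, 12 → best response b4.
Mutual best responses: (A, b3); (B, b1); (D, b2).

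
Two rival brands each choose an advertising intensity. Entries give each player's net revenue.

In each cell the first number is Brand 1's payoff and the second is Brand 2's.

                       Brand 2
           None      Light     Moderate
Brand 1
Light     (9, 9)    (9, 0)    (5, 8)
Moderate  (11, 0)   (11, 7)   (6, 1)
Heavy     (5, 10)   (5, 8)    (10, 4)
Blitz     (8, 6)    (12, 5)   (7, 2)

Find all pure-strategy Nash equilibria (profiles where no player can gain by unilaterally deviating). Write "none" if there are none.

none

For each strategy profile, look for a profitable unilateral deviation.
(Light, None): Brand 1 can switch to Moderate (9 → 11). Not NE.
(Light, Light): Brand 1 can switch to Moderate (9 → 11). Not NE.
(Light, Moderate): Brand 1 can switch to Moderate (5 → 6). Not NE.
(Moderate, None): Brand 2 can switch to Light (0 → 7). Not NE.
(Moderate, Light): Brand 1 can switch to Blitz (11 → 12). Not NE.
(Moderate, Moderate): Brand 1 can switch to Heavy (6 → 10). Not NE.
(The remaining 6 profiles each have a profitable deviation by the same check.)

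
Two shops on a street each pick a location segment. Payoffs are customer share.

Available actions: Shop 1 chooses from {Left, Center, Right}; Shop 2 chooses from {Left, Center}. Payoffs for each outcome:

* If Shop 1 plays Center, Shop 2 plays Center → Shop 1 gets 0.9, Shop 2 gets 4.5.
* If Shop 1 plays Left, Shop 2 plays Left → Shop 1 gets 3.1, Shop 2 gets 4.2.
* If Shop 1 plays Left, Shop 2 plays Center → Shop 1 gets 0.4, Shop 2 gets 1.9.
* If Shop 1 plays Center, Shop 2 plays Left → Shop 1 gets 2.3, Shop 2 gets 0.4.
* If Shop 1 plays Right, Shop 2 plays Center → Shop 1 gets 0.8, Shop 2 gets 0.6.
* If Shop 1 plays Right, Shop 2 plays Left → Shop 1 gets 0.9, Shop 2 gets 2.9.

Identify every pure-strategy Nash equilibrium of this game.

(Left, Left); (Center, Center)

(Left, Left): Shop 1 gets 3.1, best alternative 2.3; Shop 2 gets 4.2, best alternative 1.9. No profitable deviation — NE.
(Left, Center): Shop 1 can switch to Center (0.4 → 0.9). Not NE.
(Center, Left): Shop 1 can switch to Left (2.3 → 3.1). Not NE.
(Center, Center): Shop 1 gets 0.9, best alternative 0.8; Shop 2 gets 4.5, best alternative 0.4. No profitable deviation — NE.
(Right, Left): Shop 1 can switch to Left (0.9 → 3.1). Not NE.
(Right, Center): Shop 1 can switch to Center (0.8 → 0.9). Not NE.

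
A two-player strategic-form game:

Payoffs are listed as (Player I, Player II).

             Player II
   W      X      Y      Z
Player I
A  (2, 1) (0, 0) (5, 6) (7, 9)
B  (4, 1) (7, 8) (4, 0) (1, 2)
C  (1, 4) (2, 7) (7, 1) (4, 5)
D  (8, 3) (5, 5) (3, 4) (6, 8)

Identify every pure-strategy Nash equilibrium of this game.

Player I against W: payoffs 2, 4, 1, 8 → best response D.
Player I against X: payoffs 0, 7, 2, 5 → best response B.
Player I against Y: payoffs 5, 4, 7, 3 → best response C.
Player I against Z: payoffs 7, 1, 4, 6 → best response A.
Player II against A: payoffs 1, 0, 6, 9 → best response Z.
Player II against B: payoffs 1, 8, 0, 2 → best response X.
Player II against C: payoffs 4, 7, 1, 5 → best response X.
Player II against D: payoffs 3, 5, 4, 8 → best response Z.
Mutual best responses: (A, Z); (B, X).

(A, Z); (B, X)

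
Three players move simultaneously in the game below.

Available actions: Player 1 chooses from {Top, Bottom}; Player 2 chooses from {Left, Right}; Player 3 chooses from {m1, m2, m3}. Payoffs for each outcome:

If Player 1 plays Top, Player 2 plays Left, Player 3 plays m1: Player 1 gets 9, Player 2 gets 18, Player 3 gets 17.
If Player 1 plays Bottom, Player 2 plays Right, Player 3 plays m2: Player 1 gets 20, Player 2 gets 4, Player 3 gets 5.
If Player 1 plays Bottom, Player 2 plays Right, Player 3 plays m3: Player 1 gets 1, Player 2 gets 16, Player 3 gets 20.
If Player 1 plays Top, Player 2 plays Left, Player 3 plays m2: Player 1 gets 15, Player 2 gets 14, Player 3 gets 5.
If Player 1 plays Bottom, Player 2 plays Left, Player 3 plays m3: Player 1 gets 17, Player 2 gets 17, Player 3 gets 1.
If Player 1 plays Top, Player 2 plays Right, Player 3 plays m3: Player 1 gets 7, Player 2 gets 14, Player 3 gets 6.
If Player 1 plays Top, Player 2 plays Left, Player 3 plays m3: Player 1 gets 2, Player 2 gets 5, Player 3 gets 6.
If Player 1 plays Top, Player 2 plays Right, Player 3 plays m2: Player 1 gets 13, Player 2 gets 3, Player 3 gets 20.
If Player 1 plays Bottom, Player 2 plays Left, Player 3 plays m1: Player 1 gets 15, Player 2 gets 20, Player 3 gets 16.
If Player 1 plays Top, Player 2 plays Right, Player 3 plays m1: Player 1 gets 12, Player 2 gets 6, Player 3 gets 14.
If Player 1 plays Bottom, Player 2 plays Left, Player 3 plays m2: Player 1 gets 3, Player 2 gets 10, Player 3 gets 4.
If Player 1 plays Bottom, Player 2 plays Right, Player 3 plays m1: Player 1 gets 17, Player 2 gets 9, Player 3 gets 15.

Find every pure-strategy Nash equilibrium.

(Top, Left, m1): Player 1 can switch to Bottom (9 → 15). Not NE.
(Top, Left, m2): Player 3 can switch to m1 (5 → 17). Not NE.
(Top, Left, m3): Player 1 can switch to Bottom (2 → 17). Not NE.
(Top, Right, m1): Player 1 can switch to Bottom (12 → 17). Not NE.
(Top, Right, m2): Player 1 can switch to Bottom (13 → 20). Not NE.
(Top, Right, m3): Player 3 can switch to m1 (6 → 14). Not NE.
(Bottom, Left, m1): Player 1 gets 15, best alternative 9; Player 2 gets 20, best alternative 9; Player 3 gets 16, best alternative 4. No profitable deviation — NE.
(Bottom, Left, m2): Player 1 can switch to Top (3 → 15). Not NE.
(Bottom, Left, m3): Player 3 can switch to m1 (1 → 16). Not NE.
(Bottom, Right, m1): Player 2 can switch to Left (9 → 20). Not NE.
(Bottom, Right, m2): Player 2 can switch to Left (4 → 10). Not NE.
(The remaining 1 profile has a profitable deviation by the same check.)

(Bottom, Left, m1)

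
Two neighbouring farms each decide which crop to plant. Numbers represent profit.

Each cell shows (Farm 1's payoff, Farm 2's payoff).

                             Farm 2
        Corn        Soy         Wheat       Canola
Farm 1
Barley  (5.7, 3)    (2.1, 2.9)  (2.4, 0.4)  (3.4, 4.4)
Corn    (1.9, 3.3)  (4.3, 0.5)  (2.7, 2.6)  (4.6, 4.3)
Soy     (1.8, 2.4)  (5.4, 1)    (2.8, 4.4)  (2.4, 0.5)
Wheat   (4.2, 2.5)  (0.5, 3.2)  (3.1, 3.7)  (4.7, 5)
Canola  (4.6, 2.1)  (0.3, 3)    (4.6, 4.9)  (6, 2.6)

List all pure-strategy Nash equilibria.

The unique pure-strategy Nash equilibrium is (Canola, Wheat).

Farm 1 against Corn: payoffs 5.7, 1.9, 1.8, 4.2, 4.6 → best response Barley.
Farm 1 against Soy: payoffs 2.1, 4.3, 5.4, 0.5, 0.3 → best response Soy.
Farm 1 against Wheat: payoffs 2.4, 2.7, 2.8, 3.1, 4.6 → best response Canola.
Farm 1 against Canola: payoffs 3.4, 4.6, 2.4, 4.7, 6 → best response Canola.
Farm 2 against Barley: payoffs 3, 2.9, 0.4, 4.4 → best response Canola.
Farm 2 against Corn: payoffs 3.3, 0.5, 2.6, 4.3 → best response Canola.
Farm 2 against Soy: payoffs 2.4, 1, 4.4, 0.5 → best response Wheat.
Farm 2 against Wheat: payoffs 2.5, 3.2, 3.7, 5 → best response Canola.
Farm 2 against Canola: payoffs 2.1, 3, 4.9, 2.6 → best response Wheat.
Mutual best responses: (Canola, Wheat).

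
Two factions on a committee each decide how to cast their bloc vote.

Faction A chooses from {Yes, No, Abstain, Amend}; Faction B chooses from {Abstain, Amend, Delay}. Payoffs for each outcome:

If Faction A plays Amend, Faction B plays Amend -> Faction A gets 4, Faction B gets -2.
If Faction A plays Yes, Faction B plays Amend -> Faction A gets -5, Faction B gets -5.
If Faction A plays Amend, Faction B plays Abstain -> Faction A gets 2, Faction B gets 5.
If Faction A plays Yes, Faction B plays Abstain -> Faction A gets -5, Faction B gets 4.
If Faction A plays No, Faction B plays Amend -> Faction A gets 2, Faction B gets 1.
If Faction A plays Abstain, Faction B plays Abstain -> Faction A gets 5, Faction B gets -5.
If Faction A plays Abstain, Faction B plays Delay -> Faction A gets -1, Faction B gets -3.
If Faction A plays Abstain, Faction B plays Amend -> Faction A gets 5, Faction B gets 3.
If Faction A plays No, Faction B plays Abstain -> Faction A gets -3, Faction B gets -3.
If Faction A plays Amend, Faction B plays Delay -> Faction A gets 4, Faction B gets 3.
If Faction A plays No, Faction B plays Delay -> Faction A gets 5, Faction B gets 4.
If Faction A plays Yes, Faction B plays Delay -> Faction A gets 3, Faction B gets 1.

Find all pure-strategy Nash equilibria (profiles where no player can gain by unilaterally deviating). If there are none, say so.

The pure Nash equilibria are (No, Delay) and (Abstain, Amend).

Faction A against Abstain: payoffs -5, -3, 5, 2 → best response Abstain.
Faction A against Amend: payoffs -5, 2, 5, 4 → best response Abstain.
Faction A against Delay: payoffs 3, 5, -1, 4 → best response No.
Faction B against Yes: payoffs 4, -5, 1 → best response Abstain.
Faction B against No: payoffs -3, 1, 4 → best response Delay.
Faction B against Abstain: payoffs -5, 3, -3 → best response Amend.
Faction B against Amend: payoffs 5, -2, 3 → best response Abstain.
Mutual best responses: (No, Delay); (Abstain, Amend).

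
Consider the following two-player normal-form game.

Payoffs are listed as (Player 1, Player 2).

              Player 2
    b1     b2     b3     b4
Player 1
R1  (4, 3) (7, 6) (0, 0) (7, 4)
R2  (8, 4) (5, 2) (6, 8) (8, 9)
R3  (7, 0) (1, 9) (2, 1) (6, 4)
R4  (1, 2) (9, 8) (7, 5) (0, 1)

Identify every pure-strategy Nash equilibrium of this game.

Mark each player's best response to every combination of opponents' strategies; a profile where every player is best-responding is a pure Nash equilibrium.
Player 1 against b1: payoffs 4, 8, 7, 1 → best response R2.
Player 1 against b2: payoffs 7, 5, 1, 9 → best response R4.
Player 1 against b3: payoffs 0, 6, 2, 7 → best response R4.
Player 1 against b4: payoffs 7, 8, 6, 0 → best response R2.
Player 2 against R1: payoffs 3, 6, 0, 4 → best response b2.
Player 2 against R2: payoffs 4, 2, 8, 9 → best response b4.
Player 2 against R3: payoffs 0, 9, 1, 4 → best response b2.
Player 2 against R4: payoffs 2, 8, 5, 1 → best response b2.
Mutual best responses: (R2, b4); (R4, b2).

(R2, b4) and (R4, b2)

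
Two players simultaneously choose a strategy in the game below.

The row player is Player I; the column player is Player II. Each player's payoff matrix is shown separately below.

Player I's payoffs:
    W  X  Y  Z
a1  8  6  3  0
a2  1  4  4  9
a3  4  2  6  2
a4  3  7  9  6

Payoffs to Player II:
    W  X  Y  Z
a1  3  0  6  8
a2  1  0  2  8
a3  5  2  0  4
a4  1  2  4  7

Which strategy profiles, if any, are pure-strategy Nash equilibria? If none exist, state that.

Pure NE: (a2, Z)

Player I against W: payoffs 8, 1, 4, 3 → best response a1.
Player I against X: payoffs 6, 4, 2, 7 → best response a4.
Player I against Y: payoffs 3, 4, 6, 9 → best response a4.
Player I against Z: payoffs 0, 9, 2, 6 → best response a2.
Player II against a1: payoffs 3, 0, 6, 8 → best response Z.
Player II against a2: payoffs 1, 0, 2, 8 → best response Z.
Player II against a3: payoffs 5, 2, 0, 4 → best response W.
Player II against a4: payoffs 1, 2, 4, 7 → best response Z.
Mutual best responses: (a2, Z).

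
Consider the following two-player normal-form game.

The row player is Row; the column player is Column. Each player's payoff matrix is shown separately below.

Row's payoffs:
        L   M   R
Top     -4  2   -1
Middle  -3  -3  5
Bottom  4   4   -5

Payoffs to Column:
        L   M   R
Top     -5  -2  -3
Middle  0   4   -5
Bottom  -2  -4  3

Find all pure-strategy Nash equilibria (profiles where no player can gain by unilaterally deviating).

Row against L: payoffs -4, -3, 4 → best response Bottom.
Row against M: payoffs 2, -3, 4 → best response Bottom.
Row against R: payoffs -1, 5, -5 → best response Middle.
Column against Top: payoffs -5, -2, -3 → best response M.
Column against Middle: payoffs 0, 4, -5 → best response M.
Column against Bottom: payoffs -2, -4, 3 → best response R.
No profile is a mutual best response for all players.

This game has no pure Nash equilibrium.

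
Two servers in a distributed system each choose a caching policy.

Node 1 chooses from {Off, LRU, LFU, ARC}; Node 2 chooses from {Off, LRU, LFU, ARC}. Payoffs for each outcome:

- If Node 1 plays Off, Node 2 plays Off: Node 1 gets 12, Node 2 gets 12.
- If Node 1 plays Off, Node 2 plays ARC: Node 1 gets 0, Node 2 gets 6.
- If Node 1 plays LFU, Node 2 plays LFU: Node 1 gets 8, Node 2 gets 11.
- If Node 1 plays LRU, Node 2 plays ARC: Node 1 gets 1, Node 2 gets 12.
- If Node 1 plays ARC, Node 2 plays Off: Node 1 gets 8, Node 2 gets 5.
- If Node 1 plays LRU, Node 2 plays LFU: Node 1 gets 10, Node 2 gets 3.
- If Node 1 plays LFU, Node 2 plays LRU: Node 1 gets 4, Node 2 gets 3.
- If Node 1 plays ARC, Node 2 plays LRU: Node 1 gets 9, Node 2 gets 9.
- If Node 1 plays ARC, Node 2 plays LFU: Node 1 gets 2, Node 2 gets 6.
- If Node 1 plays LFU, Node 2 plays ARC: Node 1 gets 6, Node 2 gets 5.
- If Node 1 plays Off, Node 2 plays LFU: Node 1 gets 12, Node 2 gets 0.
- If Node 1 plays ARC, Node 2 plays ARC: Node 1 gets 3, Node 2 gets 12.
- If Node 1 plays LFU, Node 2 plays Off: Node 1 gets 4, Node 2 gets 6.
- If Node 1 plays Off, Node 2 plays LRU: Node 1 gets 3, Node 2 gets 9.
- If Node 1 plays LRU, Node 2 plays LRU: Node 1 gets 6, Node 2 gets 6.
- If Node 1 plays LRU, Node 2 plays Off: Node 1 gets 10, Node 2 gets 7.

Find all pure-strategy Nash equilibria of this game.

Node 1 against Off: payoffs 12, 10, 4, 8 → best response Off.
Node 1 against LRU: payoffs 3, 6, 4, 9 → best response ARC.
Node 1 against LFU: payoffs 12, 10, 8, 2 → best response Off.
Node 1 against ARC: payoffs 0, 1, 6, 3 → best response LFU.
Node 2 against Off: payoffs 12, 9, 0, 6 → best response Off.
Node 2 against LRU: payoffs 7, 6, 3, 12 → best response ARC.
Node 2 against LFU: payoffs 6, 3, 11, 5 → best response LFU.
Node 2 against ARC: payoffs 5, 9, 6, 12 → best response ARC.
Mutual best responses: (Off, Off).

Pure NE: (Off, Off)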